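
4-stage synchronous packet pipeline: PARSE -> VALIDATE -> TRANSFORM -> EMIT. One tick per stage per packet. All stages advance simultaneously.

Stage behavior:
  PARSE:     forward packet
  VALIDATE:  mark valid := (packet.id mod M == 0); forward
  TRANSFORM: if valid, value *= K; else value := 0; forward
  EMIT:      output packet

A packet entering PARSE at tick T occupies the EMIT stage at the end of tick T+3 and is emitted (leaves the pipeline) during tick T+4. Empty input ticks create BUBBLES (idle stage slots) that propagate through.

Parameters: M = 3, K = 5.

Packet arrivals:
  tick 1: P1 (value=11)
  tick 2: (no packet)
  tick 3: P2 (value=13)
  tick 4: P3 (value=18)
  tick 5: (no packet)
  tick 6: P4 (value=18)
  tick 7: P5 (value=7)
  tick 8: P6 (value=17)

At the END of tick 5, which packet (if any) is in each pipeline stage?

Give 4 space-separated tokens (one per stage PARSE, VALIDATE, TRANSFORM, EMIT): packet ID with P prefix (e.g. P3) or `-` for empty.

Answer: - P3 P2 -

Derivation:
Tick 1: [PARSE:P1(v=11,ok=F), VALIDATE:-, TRANSFORM:-, EMIT:-] out:-; in:P1
Tick 2: [PARSE:-, VALIDATE:P1(v=11,ok=F), TRANSFORM:-, EMIT:-] out:-; in:-
Tick 3: [PARSE:P2(v=13,ok=F), VALIDATE:-, TRANSFORM:P1(v=0,ok=F), EMIT:-] out:-; in:P2
Tick 4: [PARSE:P3(v=18,ok=F), VALIDATE:P2(v=13,ok=F), TRANSFORM:-, EMIT:P1(v=0,ok=F)] out:-; in:P3
Tick 5: [PARSE:-, VALIDATE:P3(v=18,ok=T), TRANSFORM:P2(v=0,ok=F), EMIT:-] out:P1(v=0); in:-
At end of tick 5: ['-', 'P3', 'P2', '-']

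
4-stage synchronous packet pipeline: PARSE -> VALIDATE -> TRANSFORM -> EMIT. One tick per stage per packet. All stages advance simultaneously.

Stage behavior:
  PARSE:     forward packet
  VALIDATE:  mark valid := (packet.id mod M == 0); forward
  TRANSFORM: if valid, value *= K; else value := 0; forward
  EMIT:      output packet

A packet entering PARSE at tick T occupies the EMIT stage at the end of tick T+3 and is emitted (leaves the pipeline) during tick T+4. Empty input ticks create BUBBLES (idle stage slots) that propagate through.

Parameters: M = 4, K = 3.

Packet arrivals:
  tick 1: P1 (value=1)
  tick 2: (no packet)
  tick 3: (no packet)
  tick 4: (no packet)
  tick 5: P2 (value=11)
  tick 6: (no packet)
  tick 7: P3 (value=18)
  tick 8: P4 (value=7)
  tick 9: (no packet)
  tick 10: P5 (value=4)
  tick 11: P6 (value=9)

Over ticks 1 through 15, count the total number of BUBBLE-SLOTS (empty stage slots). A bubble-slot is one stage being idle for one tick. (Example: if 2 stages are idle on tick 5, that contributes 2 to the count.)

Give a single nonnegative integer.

Answer: 36

Derivation:
Tick 1: [PARSE:P1(v=1,ok=F), VALIDATE:-, TRANSFORM:-, EMIT:-] out:-; bubbles=3
Tick 2: [PARSE:-, VALIDATE:P1(v=1,ok=F), TRANSFORM:-, EMIT:-] out:-; bubbles=3
Tick 3: [PARSE:-, VALIDATE:-, TRANSFORM:P1(v=0,ok=F), EMIT:-] out:-; bubbles=3
Tick 4: [PARSE:-, VALIDATE:-, TRANSFORM:-, EMIT:P1(v=0,ok=F)] out:-; bubbles=3
Tick 5: [PARSE:P2(v=11,ok=F), VALIDATE:-, TRANSFORM:-, EMIT:-] out:P1(v=0); bubbles=3
Tick 6: [PARSE:-, VALIDATE:P2(v=11,ok=F), TRANSFORM:-, EMIT:-] out:-; bubbles=3
Tick 7: [PARSE:P3(v=18,ok=F), VALIDATE:-, TRANSFORM:P2(v=0,ok=F), EMIT:-] out:-; bubbles=2
Tick 8: [PARSE:P4(v=7,ok=F), VALIDATE:P3(v=18,ok=F), TRANSFORM:-, EMIT:P2(v=0,ok=F)] out:-; bubbles=1
Tick 9: [PARSE:-, VALIDATE:P4(v=7,ok=T), TRANSFORM:P3(v=0,ok=F), EMIT:-] out:P2(v=0); bubbles=2
Tick 10: [PARSE:P5(v=4,ok=F), VALIDATE:-, TRANSFORM:P4(v=21,ok=T), EMIT:P3(v=0,ok=F)] out:-; bubbles=1
Tick 11: [PARSE:P6(v=9,ok=F), VALIDATE:P5(v=4,ok=F), TRANSFORM:-, EMIT:P4(v=21,ok=T)] out:P3(v=0); bubbles=1
Tick 12: [PARSE:-, VALIDATE:P6(v=9,ok=F), TRANSFORM:P5(v=0,ok=F), EMIT:-] out:P4(v=21); bubbles=2
Tick 13: [PARSE:-, VALIDATE:-, TRANSFORM:P6(v=0,ok=F), EMIT:P5(v=0,ok=F)] out:-; bubbles=2
Tick 14: [PARSE:-, VALIDATE:-, TRANSFORM:-, EMIT:P6(v=0,ok=F)] out:P5(v=0); bubbles=3
Tick 15: [PARSE:-, VALIDATE:-, TRANSFORM:-, EMIT:-] out:P6(v=0); bubbles=4
Total bubble-slots: 36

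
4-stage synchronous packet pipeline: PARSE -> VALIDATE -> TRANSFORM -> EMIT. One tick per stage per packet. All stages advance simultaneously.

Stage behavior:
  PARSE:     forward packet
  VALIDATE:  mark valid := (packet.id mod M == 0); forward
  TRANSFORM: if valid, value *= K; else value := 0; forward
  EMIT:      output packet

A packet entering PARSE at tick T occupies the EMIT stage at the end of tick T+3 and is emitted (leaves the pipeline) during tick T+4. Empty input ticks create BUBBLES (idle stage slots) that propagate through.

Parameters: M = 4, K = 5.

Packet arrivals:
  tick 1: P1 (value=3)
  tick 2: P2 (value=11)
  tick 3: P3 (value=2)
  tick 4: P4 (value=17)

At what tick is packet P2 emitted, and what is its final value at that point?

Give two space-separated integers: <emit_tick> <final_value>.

Tick 1: [PARSE:P1(v=3,ok=F), VALIDATE:-, TRANSFORM:-, EMIT:-] out:-; in:P1
Tick 2: [PARSE:P2(v=11,ok=F), VALIDATE:P1(v=3,ok=F), TRANSFORM:-, EMIT:-] out:-; in:P2
Tick 3: [PARSE:P3(v=2,ok=F), VALIDATE:P2(v=11,ok=F), TRANSFORM:P1(v=0,ok=F), EMIT:-] out:-; in:P3
Tick 4: [PARSE:P4(v=17,ok=F), VALIDATE:P3(v=2,ok=F), TRANSFORM:P2(v=0,ok=F), EMIT:P1(v=0,ok=F)] out:-; in:P4
Tick 5: [PARSE:-, VALIDATE:P4(v=17,ok=T), TRANSFORM:P3(v=0,ok=F), EMIT:P2(v=0,ok=F)] out:P1(v=0); in:-
Tick 6: [PARSE:-, VALIDATE:-, TRANSFORM:P4(v=85,ok=T), EMIT:P3(v=0,ok=F)] out:P2(v=0); in:-
Tick 7: [PARSE:-, VALIDATE:-, TRANSFORM:-, EMIT:P4(v=85,ok=T)] out:P3(v=0); in:-
Tick 8: [PARSE:-, VALIDATE:-, TRANSFORM:-, EMIT:-] out:P4(v=85); in:-
P2: arrives tick 2, valid=False (id=2, id%4=2), emit tick 6, final value 0

Answer: 6 0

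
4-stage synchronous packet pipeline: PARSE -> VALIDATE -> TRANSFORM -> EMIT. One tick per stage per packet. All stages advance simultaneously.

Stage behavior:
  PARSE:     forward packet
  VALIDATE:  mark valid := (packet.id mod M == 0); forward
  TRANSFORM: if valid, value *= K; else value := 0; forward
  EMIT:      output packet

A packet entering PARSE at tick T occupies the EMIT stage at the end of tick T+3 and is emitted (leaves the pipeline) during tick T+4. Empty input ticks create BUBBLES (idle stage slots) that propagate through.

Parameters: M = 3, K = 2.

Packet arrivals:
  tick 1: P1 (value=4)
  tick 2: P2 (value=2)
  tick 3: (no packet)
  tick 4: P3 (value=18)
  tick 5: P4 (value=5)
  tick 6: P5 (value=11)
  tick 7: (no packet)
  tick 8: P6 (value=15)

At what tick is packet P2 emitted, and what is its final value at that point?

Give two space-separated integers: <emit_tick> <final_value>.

Tick 1: [PARSE:P1(v=4,ok=F), VALIDATE:-, TRANSFORM:-, EMIT:-] out:-; in:P1
Tick 2: [PARSE:P2(v=2,ok=F), VALIDATE:P1(v=4,ok=F), TRANSFORM:-, EMIT:-] out:-; in:P2
Tick 3: [PARSE:-, VALIDATE:P2(v=2,ok=F), TRANSFORM:P1(v=0,ok=F), EMIT:-] out:-; in:-
Tick 4: [PARSE:P3(v=18,ok=F), VALIDATE:-, TRANSFORM:P2(v=0,ok=F), EMIT:P1(v=0,ok=F)] out:-; in:P3
Tick 5: [PARSE:P4(v=5,ok=F), VALIDATE:P3(v=18,ok=T), TRANSFORM:-, EMIT:P2(v=0,ok=F)] out:P1(v=0); in:P4
Tick 6: [PARSE:P5(v=11,ok=F), VALIDATE:P4(v=5,ok=F), TRANSFORM:P3(v=36,ok=T), EMIT:-] out:P2(v=0); in:P5
Tick 7: [PARSE:-, VALIDATE:P5(v=11,ok=F), TRANSFORM:P4(v=0,ok=F), EMIT:P3(v=36,ok=T)] out:-; in:-
Tick 8: [PARSE:P6(v=15,ok=F), VALIDATE:-, TRANSFORM:P5(v=0,ok=F), EMIT:P4(v=0,ok=F)] out:P3(v=36); in:P6
Tick 9: [PARSE:-, VALIDATE:P6(v=15,ok=T), TRANSFORM:-, EMIT:P5(v=0,ok=F)] out:P4(v=0); in:-
Tick 10: [PARSE:-, VALIDATE:-, TRANSFORM:P6(v=30,ok=T), EMIT:-] out:P5(v=0); in:-
Tick 11: [PARSE:-, VALIDATE:-, TRANSFORM:-, EMIT:P6(v=30,ok=T)] out:-; in:-
Tick 12: [PARSE:-, VALIDATE:-, TRANSFORM:-, EMIT:-] out:P6(v=30); in:-
P2: arrives tick 2, valid=False (id=2, id%3=2), emit tick 6, final value 0

Answer: 6 0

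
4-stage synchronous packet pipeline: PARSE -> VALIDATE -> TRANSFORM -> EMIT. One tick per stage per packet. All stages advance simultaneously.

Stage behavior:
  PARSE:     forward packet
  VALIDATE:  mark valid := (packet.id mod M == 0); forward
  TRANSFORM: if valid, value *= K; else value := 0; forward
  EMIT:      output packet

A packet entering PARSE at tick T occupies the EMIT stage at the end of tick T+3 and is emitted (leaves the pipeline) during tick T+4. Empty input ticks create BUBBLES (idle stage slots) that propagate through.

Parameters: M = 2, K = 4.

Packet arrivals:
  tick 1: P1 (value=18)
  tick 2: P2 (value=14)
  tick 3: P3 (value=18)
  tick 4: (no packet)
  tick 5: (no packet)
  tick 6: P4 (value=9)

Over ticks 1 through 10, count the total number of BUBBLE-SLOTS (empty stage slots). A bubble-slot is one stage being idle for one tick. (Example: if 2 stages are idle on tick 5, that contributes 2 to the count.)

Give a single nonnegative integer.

Tick 1: [PARSE:P1(v=18,ok=F), VALIDATE:-, TRANSFORM:-, EMIT:-] out:-; bubbles=3
Tick 2: [PARSE:P2(v=14,ok=F), VALIDATE:P1(v=18,ok=F), TRANSFORM:-, EMIT:-] out:-; bubbles=2
Tick 3: [PARSE:P3(v=18,ok=F), VALIDATE:P2(v=14,ok=T), TRANSFORM:P1(v=0,ok=F), EMIT:-] out:-; bubbles=1
Tick 4: [PARSE:-, VALIDATE:P3(v=18,ok=F), TRANSFORM:P2(v=56,ok=T), EMIT:P1(v=0,ok=F)] out:-; bubbles=1
Tick 5: [PARSE:-, VALIDATE:-, TRANSFORM:P3(v=0,ok=F), EMIT:P2(v=56,ok=T)] out:P1(v=0); bubbles=2
Tick 6: [PARSE:P4(v=9,ok=F), VALIDATE:-, TRANSFORM:-, EMIT:P3(v=0,ok=F)] out:P2(v=56); bubbles=2
Tick 7: [PARSE:-, VALIDATE:P4(v=9,ok=T), TRANSFORM:-, EMIT:-] out:P3(v=0); bubbles=3
Tick 8: [PARSE:-, VALIDATE:-, TRANSFORM:P4(v=36,ok=T), EMIT:-] out:-; bubbles=3
Tick 9: [PARSE:-, VALIDATE:-, TRANSFORM:-, EMIT:P4(v=36,ok=T)] out:-; bubbles=3
Tick 10: [PARSE:-, VALIDATE:-, TRANSFORM:-, EMIT:-] out:P4(v=36); bubbles=4
Total bubble-slots: 24

Answer: 24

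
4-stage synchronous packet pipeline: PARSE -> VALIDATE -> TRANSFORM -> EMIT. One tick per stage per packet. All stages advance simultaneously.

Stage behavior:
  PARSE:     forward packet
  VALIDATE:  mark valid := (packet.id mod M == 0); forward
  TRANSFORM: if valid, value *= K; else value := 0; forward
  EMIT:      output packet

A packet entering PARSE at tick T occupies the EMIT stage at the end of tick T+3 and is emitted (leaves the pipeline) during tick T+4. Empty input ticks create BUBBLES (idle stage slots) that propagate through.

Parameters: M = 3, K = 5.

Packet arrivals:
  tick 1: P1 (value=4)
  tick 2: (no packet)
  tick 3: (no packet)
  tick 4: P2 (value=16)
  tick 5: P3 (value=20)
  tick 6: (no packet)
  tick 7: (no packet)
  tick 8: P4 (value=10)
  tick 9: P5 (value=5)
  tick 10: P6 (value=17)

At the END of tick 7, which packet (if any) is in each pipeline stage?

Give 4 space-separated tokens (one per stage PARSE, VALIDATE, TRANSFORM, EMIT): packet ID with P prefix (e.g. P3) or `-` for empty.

Tick 1: [PARSE:P1(v=4,ok=F), VALIDATE:-, TRANSFORM:-, EMIT:-] out:-; in:P1
Tick 2: [PARSE:-, VALIDATE:P1(v=4,ok=F), TRANSFORM:-, EMIT:-] out:-; in:-
Tick 3: [PARSE:-, VALIDATE:-, TRANSFORM:P1(v=0,ok=F), EMIT:-] out:-; in:-
Tick 4: [PARSE:P2(v=16,ok=F), VALIDATE:-, TRANSFORM:-, EMIT:P1(v=0,ok=F)] out:-; in:P2
Tick 5: [PARSE:P3(v=20,ok=F), VALIDATE:P2(v=16,ok=F), TRANSFORM:-, EMIT:-] out:P1(v=0); in:P3
Tick 6: [PARSE:-, VALIDATE:P3(v=20,ok=T), TRANSFORM:P2(v=0,ok=F), EMIT:-] out:-; in:-
Tick 7: [PARSE:-, VALIDATE:-, TRANSFORM:P3(v=100,ok=T), EMIT:P2(v=0,ok=F)] out:-; in:-
At end of tick 7: ['-', '-', 'P3', 'P2']

Answer: - - P3 P2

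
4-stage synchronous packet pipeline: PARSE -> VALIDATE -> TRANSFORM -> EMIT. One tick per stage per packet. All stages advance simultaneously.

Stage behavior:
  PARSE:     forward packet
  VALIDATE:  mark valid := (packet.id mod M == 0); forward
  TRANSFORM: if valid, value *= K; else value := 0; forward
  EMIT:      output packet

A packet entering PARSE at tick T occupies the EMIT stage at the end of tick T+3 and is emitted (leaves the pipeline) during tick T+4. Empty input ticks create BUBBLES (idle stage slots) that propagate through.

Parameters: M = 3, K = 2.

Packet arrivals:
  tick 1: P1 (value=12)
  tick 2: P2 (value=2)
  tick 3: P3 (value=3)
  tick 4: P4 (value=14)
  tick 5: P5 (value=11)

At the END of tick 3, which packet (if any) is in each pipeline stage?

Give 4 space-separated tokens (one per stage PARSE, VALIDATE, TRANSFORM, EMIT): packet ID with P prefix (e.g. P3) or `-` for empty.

Tick 1: [PARSE:P1(v=12,ok=F), VALIDATE:-, TRANSFORM:-, EMIT:-] out:-; in:P1
Tick 2: [PARSE:P2(v=2,ok=F), VALIDATE:P1(v=12,ok=F), TRANSFORM:-, EMIT:-] out:-; in:P2
Tick 3: [PARSE:P3(v=3,ok=F), VALIDATE:P2(v=2,ok=F), TRANSFORM:P1(v=0,ok=F), EMIT:-] out:-; in:P3
At end of tick 3: ['P3', 'P2', 'P1', '-']

Answer: P3 P2 P1 -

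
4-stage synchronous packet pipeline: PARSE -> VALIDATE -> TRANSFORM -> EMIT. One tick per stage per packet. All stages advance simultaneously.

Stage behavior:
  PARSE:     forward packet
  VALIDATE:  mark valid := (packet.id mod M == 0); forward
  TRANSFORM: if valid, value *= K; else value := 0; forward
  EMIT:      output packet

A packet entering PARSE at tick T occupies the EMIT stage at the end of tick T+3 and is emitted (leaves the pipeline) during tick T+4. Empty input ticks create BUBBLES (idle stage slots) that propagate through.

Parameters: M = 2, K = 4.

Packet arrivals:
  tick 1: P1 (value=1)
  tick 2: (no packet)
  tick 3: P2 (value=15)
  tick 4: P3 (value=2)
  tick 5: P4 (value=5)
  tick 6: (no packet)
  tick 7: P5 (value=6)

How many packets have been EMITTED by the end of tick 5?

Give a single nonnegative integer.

Answer: 1

Derivation:
Tick 1: [PARSE:P1(v=1,ok=F), VALIDATE:-, TRANSFORM:-, EMIT:-] out:-; in:P1
Tick 2: [PARSE:-, VALIDATE:P1(v=1,ok=F), TRANSFORM:-, EMIT:-] out:-; in:-
Tick 3: [PARSE:P2(v=15,ok=F), VALIDATE:-, TRANSFORM:P1(v=0,ok=F), EMIT:-] out:-; in:P2
Tick 4: [PARSE:P3(v=2,ok=F), VALIDATE:P2(v=15,ok=T), TRANSFORM:-, EMIT:P1(v=0,ok=F)] out:-; in:P3
Tick 5: [PARSE:P4(v=5,ok=F), VALIDATE:P3(v=2,ok=F), TRANSFORM:P2(v=60,ok=T), EMIT:-] out:P1(v=0); in:P4
Emitted by tick 5: ['P1']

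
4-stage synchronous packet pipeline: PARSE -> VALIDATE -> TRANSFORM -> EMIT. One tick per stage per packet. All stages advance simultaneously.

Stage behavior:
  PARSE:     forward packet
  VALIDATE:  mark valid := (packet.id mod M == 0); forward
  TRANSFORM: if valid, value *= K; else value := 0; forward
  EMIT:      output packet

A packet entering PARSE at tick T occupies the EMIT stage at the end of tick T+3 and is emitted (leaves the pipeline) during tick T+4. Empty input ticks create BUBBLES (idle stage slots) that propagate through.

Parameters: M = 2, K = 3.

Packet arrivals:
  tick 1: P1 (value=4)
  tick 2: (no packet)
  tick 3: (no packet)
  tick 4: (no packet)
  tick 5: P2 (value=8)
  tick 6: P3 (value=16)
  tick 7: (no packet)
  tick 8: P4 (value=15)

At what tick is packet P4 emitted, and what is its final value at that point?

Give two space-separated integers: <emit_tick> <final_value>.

Tick 1: [PARSE:P1(v=4,ok=F), VALIDATE:-, TRANSFORM:-, EMIT:-] out:-; in:P1
Tick 2: [PARSE:-, VALIDATE:P1(v=4,ok=F), TRANSFORM:-, EMIT:-] out:-; in:-
Tick 3: [PARSE:-, VALIDATE:-, TRANSFORM:P1(v=0,ok=F), EMIT:-] out:-; in:-
Tick 4: [PARSE:-, VALIDATE:-, TRANSFORM:-, EMIT:P1(v=0,ok=F)] out:-; in:-
Tick 5: [PARSE:P2(v=8,ok=F), VALIDATE:-, TRANSFORM:-, EMIT:-] out:P1(v=0); in:P2
Tick 6: [PARSE:P3(v=16,ok=F), VALIDATE:P2(v=8,ok=T), TRANSFORM:-, EMIT:-] out:-; in:P3
Tick 7: [PARSE:-, VALIDATE:P3(v=16,ok=F), TRANSFORM:P2(v=24,ok=T), EMIT:-] out:-; in:-
Tick 8: [PARSE:P4(v=15,ok=F), VALIDATE:-, TRANSFORM:P3(v=0,ok=F), EMIT:P2(v=24,ok=T)] out:-; in:P4
Tick 9: [PARSE:-, VALIDATE:P4(v=15,ok=T), TRANSFORM:-, EMIT:P3(v=0,ok=F)] out:P2(v=24); in:-
Tick 10: [PARSE:-, VALIDATE:-, TRANSFORM:P4(v=45,ok=T), EMIT:-] out:P3(v=0); in:-
Tick 11: [PARSE:-, VALIDATE:-, TRANSFORM:-, EMIT:P4(v=45,ok=T)] out:-; in:-
Tick 12: [PARSE:-, VALIDATE:-, TRANSFORM:-, EMIT:-] out:P4(v=45); in:-
P4: arrives tick 8, valid=True (id=4, id%2=0), emit tick 12, final value 45

Answer: 12 45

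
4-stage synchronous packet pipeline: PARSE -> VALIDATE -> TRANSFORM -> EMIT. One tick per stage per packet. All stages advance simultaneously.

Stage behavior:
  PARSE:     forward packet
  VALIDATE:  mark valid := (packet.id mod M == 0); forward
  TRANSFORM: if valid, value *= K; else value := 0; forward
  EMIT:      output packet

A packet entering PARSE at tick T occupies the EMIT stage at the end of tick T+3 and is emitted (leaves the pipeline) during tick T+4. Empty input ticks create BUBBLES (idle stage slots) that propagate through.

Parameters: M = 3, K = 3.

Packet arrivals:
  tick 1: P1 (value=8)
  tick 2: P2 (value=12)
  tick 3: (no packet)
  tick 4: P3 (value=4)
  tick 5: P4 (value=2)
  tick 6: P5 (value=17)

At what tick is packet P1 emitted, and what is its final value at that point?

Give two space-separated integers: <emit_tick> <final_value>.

Answer: 5 0

Derivation:
Tick 1: [PARSE:P1(v=8,ok=F), VALIDATE:-, TRANSFORM:-, EMIT:-] out:-; in:P1
Tick 2: [PARSE:P2(v=12,ok=F), VALIDATE:P1(v=8,ok=F), TRANSFORM:-, EMIT:-] out:-; in:P2
Tick 3: [PARSE:-, VALIDATE:P2(v=12,ok=F), TRANSFORM:P1(v=0,ok=F), EMIT:-] out:-; in:-
Tick 4: [PARSE:P3(v=4,ok=F), VALIDATE:-, TRANSFORM:P2(v=0,ok=F), EMIT:P1(v=0,ok=F)] out:-; in:P3
Tick 5: [PARSE:P4(v=2,ok=F), VALIDATE:P3(v=4,ok=T), TRANSFORM:-, EMIT:P2(v=0,ok=F)] out:P1(v=0); in:P4
Tick 6: [PARSE:P5(v=17,ok=F), VALIDATE:P4(v=2,ok=F), TRANSFORM:P3(v=12,ok=T), EMIT:-] out:P2(v=0); in:P5
Tick 7: [PARSE:-, VALIDATE:P5(v=17,ok=F), TRANSFORM:P4(v=0,ok=F), EMIT:P3(v=12,ok=T)] out:-; in:-
Tick 8: [PARSE:-, VALIDATE:-, TRANSFORM:P5(v=0,ok=F), EMIT:P4(v=0,ok=F)] out:P3(v=12); in:-
Tick 9: [PARSE:-, VALIDATE:-, TRANSFORM:-, EMIT:P5(v=0,ok=F)] out:P4(v=0); in:-
Tick 10: [PARSE:-, VALIDATE:-, TRANSFORM:-, EMIT:-] out:P5(v=0); in:-
P1: arrives tick 1, valid=False (id=1, id%3=1), emit tick 5, final value 0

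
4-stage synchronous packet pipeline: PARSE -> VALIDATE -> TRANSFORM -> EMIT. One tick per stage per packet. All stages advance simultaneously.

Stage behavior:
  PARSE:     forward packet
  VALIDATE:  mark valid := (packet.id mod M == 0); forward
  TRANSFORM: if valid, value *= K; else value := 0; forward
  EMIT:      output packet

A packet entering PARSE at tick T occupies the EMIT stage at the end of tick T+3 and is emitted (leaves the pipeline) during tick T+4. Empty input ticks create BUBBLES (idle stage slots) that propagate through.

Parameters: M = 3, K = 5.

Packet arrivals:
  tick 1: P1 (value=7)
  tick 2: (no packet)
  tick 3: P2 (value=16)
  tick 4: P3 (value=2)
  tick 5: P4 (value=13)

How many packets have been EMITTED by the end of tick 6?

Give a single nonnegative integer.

Answer: 1

Derivation:
Tick 1: [PARSE:P1(v=7,ok=F), VALIDATE:-, TRANSFORM:-, EMIT:-] out:-; in:P1
Tick 2: [PARSE:-, VALIDATE:P1(v=7,ok=F), TRANSFORM:-, EMIT:-] out:-; in:-
Tick 3: [PARSE:P2(v=16,ok=F), VALIDATE:-, TRANSFORM:P1(v=0,ok=F), EMIT:-] out:-; in:P2
Tick 4: [PARSE:P3(v=2,ok=F), VALIDATE:P2(v=16,ok=F), TRANSFORM:-, EMIT:P1(v=0,ok=F)] out:-; in:P3
Tick 5: [PARSE:P4(v=13,ok=F), VALIDATE:P3(v=2,ok=T), TRANSFORM:P2(v=0,ok=F), EMIT:-] out:P1(v=0); in:P4
Tick 6: [PARSE:-, VALIDATE:P4(v=13,ok=F), TRANSFORM:P3(v=10,ok=T), EMIT:P2(v=0,ok=F)] out:-; in:-
Emitted by tick 6: ['P1']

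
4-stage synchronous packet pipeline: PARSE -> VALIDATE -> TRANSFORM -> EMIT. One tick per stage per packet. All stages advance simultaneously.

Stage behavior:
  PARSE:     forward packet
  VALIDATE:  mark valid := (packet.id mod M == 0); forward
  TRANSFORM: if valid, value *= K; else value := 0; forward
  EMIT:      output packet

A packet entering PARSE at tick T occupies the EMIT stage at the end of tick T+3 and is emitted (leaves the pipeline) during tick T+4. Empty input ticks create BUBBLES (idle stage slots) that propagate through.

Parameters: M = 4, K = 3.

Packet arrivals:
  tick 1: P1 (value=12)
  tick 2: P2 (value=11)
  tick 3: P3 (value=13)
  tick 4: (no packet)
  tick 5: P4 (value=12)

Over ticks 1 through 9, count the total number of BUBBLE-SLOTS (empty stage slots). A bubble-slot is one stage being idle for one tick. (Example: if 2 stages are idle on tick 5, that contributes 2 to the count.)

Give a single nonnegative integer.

Answer: 20

Derivation:
Tick 1: [PARSE:P1(v=12,ok=F), VALIDATE:-, TRANSFORM:-, EMIT:-] out:-; bubbles=3
Tick 2: [PARSE:P2(v=11,ok=F), VALIDATE:P1(v=12,ok=F), TRANSFORM:-, EMIT:-] out:-; bubbles=2
Tick 3: [PARSE:P3(v=13,ok=F), VALIDATE:P2(v=11,ok=F), TRANSFORM:P1(v=0,ok=F), EMIT:-] out:-; bubbles=1
Tick 4: [PARSE:-, VALIDATE:P3(v=13,ok=F), TRANSFORM:P2(v=0,ok=F), EMIT:P1(v=0,ok=F)] out:-; bubbles=1
Tick 5: [PARSE:P4(v=12,ok=F), VALIDATE:-, TRANSFORM:P3(v=0,ok=F), EMIT:P2(v=0,ok=F)] out:P1(v=0); bubbles=1
Tick 6: [PARSE:-, VALIDATE:P4(v=12,ok=T), TRANSFORM:-, EMIT:P3(v=0,ok=F)] out:P2(v=0); bubbles=2
Tick 7: [PARSE:-, VALIDATE:-, TRANSFORM:P4(v=36,ok=T), EMIT:-] out:P3(v=0); bubbles=3
Tick 8: [PARSE:-, VALIDATE:-, TRANSFORM:-, EMIT:P4(v=36,ok=T)] out:-; bubbles=3
Tick 9: [PARSE:-, VALIDATE:-, TRANSFORM:-, EMIT:-] out:P4(v=36); bubbles=4
Total bubble-slots: 20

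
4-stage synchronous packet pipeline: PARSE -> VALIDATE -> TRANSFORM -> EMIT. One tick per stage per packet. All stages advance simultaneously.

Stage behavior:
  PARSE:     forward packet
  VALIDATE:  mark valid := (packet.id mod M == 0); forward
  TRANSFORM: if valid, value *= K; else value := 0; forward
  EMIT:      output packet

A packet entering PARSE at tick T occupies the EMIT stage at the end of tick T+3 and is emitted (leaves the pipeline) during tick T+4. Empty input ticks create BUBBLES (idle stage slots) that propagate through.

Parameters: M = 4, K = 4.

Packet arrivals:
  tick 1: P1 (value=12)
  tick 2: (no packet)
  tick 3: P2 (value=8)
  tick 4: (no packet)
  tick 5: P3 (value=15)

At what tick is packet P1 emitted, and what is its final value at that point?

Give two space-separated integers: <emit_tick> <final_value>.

Answer: 5 0

Derivation:
Tick 1: [PARSE:P1(v=12,ok=F), VALIDATE:-, TRANSFORM:-, EMIT:-] out:-; in:P1
Tick 2: [PARSE:-, VALIDATE:P1(v=12,ok=F), TRANSFORM:-, EMIT:-] out:-; in:-
Tick 3: [PARSE:P2(v=8,ok=F), VALIDATE:-, TRANSFORM:P1(v=0,ok=F), EMIT:-] out:-; in:P2
Tick 4: [PARSE:-, VALIDATE:P2(v=8,ok=F), TRANSFORM:-, EMIT:P1(v=0,ok=F)] out:-; in:-
Tick 5: [PARSE:P3(v=15,ok=F), VALIDATE:-, TRANSFORM:P2(v=0,ok=F), EMIT:-] out:P1(v=0); in:P3
Tick 6: [PARSE:-, VALIDATE:P3(v=15,ok=F), TRANSFORM:-, EMIT:P2(v=0,ok=F)] out:-; in:-
Tick 7: [PARSE:-, VALIDATE:-, TRANSFORM:P3(v=0,ok=F), EMIT:-] out:P2(v=0); in:-
Tick 8: [PARSE:-, VALIDATE:-, TRANSFORM:-, EMIT:P3(v=0,ok=F)] out:-; in:-
Tick 9: [PARSE:-, VALIDATE:-, TRANSFORM:-, EMIT:-] out:P3(v=0); in:-
P1: arrives tick 1, valid=False (id=1, id%4=1), emit tick 5, final value 0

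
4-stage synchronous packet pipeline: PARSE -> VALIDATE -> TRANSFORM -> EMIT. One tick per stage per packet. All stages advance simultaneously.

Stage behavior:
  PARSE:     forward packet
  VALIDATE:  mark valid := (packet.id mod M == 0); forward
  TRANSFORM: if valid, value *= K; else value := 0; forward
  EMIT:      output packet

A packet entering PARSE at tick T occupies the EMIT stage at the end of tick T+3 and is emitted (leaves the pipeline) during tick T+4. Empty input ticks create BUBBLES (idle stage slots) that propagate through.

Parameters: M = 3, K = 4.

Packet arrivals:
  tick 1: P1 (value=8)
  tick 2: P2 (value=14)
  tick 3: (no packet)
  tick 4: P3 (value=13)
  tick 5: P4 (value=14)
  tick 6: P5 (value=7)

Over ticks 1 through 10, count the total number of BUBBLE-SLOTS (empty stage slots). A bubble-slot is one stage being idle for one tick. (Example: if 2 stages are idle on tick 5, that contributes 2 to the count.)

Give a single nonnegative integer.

Tick 1: [PARSE:P1(v=8,ok=F), VALIDATE:-, TRANSFORM:-, EMIT:-] out:-; bubbles=3
Tick 2: [PARSE:P2(v=14,ok=F), VALIDATE:P1(v=8,ok=F), TRANSFORM:-, EMIT:-] out:-; bubbles=2
Tick 3: [PARSE:-, VALIDATE:P2(v=14,ok=F), TRANSFORM:P1(v=0,ok=F), EMIT:-] out:-; bubbles=2
Tick 4: [PARSE:P3(v=13,ok=F), VALIDATE:-, TRANSFORM:P2(v=0,ok=F), EMIT:P1(v=0,ok=F)] out:-; bubbles=1
Tick 5: [PARSE:P4(v=14,ok=F), VALIDATE:P3(v=13,ok=T), TRANSFORM:-, EMIT:P2(v=0,ok=F)] out:P1(v=0); bubbles=1
Tick 6: [PARSE:P5(v=7,ok=F), VALIDATE:P4(v=14,ok=F), TRANSFORM:P3(v=52,ok=T), EMIT:-] out:P2(v=0); bubbles=1
Tick 7: [PARSE:-, VALIDATE:P5(v=7,ok=F), TRANSFORM:P4(v=0,ok=F), EMIT:P3(v=52,ok=T)] out:-; bubbles=1
Tick 8: [PARSE:-, VALIDATE:-, TRANSFORM:P5(v=0,ok=F), EMIT:P4(v=0,ok=F)] out:P3(v=52); bubbles=2
Tick 9: [PARSE:-, VALIDATE:-, TRANSFORM:-, EMIT:P5(v=0,ok=F)] out:P4(v=0); bubbles=3
Tick 10: [PARSE:-, VALIDATE:-, TRANSFORM:-, EMIT:-] out:P5(v=0); bubbles=4
Total bubble-slots: 20

Answer: 20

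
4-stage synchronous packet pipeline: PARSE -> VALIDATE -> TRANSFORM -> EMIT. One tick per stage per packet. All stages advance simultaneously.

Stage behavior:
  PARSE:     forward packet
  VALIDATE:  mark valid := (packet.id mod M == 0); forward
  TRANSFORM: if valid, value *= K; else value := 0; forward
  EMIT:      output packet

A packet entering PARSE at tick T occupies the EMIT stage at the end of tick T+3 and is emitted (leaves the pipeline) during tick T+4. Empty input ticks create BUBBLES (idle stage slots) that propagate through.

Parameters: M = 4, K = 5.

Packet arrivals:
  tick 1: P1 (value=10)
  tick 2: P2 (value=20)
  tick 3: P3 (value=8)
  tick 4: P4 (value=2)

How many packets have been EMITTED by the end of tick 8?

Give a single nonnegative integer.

Tick 1: [PARSE:P1(v=10,ok=F), VALIDATE:-, TRANSFORM:-, EMIT:-] out:-; in:P1
Tick 2: [PARSE:P2(v=20,ok=F), VALIDATE:P1(v=10,ok=F), TRANSFORM:-, EMIT:-] out:-; in:P2
Tick 3: [PARSE:P3(v=8,ok=F), VALIDATE:P2(v=20,ok=F), TRANSFORM:P1(v=0,ok=F), EMIT:-] out:-; in:P3
Tick 4: [PARSE:P4(v=2,ok=F), VALIDATE:P3(v=8,ok=F), TRANSFORM:P2(v=0,ok=F), EMIT:P1(v=0,ok=F)] out:-; in:P4
Tick 5: [PARSE:-, VALIDATE:P4(v=2,ok=T), TRANSFORM:P3(v=0,ok=F), EMIT:P2(v=0,ok=F)] out:P1(v=0); in:-
Tick 6: [PARSE:-, VALIDATE:-, TRANSFORM:P4(v=10,ok=T), EMIT:P3(v=0,ok=F)] out:P2(v=0); in:-
Tick 7: [PARSE:-, VALIDATE:-, TRANSFORM:-, EMIT:P4(v=10,ok=T)] out:P3(v=0); in:-
Tick 8: [PARSE:-, VALIDATE:-, TRANSFORM:-, EMIT:-] out:P4(v=10); in:-
Emitted by tick 8: ['P1', 'P2', 'P3', 'P4']

Answer: 4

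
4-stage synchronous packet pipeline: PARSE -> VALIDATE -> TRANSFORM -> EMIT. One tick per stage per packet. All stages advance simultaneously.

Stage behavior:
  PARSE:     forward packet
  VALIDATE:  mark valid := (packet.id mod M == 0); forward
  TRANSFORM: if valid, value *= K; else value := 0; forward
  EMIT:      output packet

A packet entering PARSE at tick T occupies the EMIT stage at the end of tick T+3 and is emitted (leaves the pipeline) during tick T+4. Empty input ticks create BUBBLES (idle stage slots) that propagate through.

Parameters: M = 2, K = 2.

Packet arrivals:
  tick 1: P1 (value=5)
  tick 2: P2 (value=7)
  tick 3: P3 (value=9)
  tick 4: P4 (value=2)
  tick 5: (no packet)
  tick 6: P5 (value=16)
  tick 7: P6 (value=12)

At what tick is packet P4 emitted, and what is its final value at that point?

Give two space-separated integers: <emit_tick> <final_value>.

Tick 1: [PARSE:P1(v=5,ok=F), VALIDATE:-, TRANSFORM:-, EMIT:-] out:-; in:P1
Tick 2: [PARSE:P2(v=7,ok=F), VALIDATE:P1(v=5,ok=F), TRANSFORM:-, EMIT:-] out:-; in:P2
Tick 3: [PARSE:P3(v=9,ok=F), VALIDATE:P2(v=7,ok=T), TRANSFORM:P1(v=0,ok=F), EMIT:-] out:-; in:P3
Tick 4: [PARSE:P4(v=2,ok=F), VALIDATE:P3(v=9,ok=F), TRANSFORM:P2(v=14,ok=T), EMIT:P1(v=0,ok=F)] out:-; in:P4
Tick 5: [PARSE:-, VALIDATE:P4(v=2,ok=T), TRANSFORM:P3(v=0,ok=F), EMIT:P2(v=14,ok=T)] out:P1(v=0); in:-
Tick 6: [PARSE:P5(v=16,ok=F), VALIDATE:-, TRANSFORM:P4(v=4,ok=T), EMIT:P3(v=0,ok=F)] out:P2(v=14); in:P5
Tick 7: [PARSE:P6(v=12,ok=F), VALIDATE:P5(v=16,ok=F), TRANSFORM:-, EMIT:P4(v=4,ok=T)] out:P3(v=0); in:P6
Tick 8: [PARSE:-, VALIDATE:P6(v=12,ok=T), TRANSFORM:P5(v=0,ok=F), EMIT:-] out:P4(v=4); in:-
Tick 9: [PARSE:-, VALIDATE:-, TRANSFORM:P6(v=24,ok=T), EMIT:P5(v=0,ok=F)] out:-; in:-
Tick 10: [PARSE:-, VALIDATE:-, TRANSFORM:-, EMIT:P6(v=24,ok=T)] out:P5(v=0); in:-
Tick 11: [PARSE:-, VALIDATE:-, TRANSFORM:-, EMIT:-] out:P6(v=24); in:-
P4: arrives tick 4, valid=True (id=4, id%2=0), emit tick 8, final value 4

Answer: 8 4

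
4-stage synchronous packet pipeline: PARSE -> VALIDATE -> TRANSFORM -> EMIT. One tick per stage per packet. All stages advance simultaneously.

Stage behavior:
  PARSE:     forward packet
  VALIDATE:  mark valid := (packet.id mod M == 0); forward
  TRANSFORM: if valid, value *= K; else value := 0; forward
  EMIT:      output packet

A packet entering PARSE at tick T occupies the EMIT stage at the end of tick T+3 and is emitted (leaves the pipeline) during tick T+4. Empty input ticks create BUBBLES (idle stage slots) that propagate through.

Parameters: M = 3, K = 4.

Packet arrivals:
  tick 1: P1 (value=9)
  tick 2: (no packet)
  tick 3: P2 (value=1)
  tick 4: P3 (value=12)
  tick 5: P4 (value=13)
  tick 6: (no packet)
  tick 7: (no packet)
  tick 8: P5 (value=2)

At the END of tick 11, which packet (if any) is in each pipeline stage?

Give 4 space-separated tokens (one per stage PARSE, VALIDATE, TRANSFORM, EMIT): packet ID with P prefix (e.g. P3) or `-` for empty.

Tick 1: [PARSE:P1(v=9,ok=F), VALIDATE:-, TRANSFORM:-, EMIT:-] out:-; in:P1
Tick 2: [PARSE:-, VALIDATE:P1(v=9,ok=F), TRANSFORM:-, EMIT:-] out:-; in:-
Tick 3: [PARSE:P2(v=1,ok=F), VALIDATE:-, TRANSFORM:P1(v=0,ok=F), EMIT:-] out:-; in:P2
Tick 4: [PARSE:P3(v=12,ok=F), VALIDATE:P2(v=1,ok=F), TRANSFORM:-, EMIT:P1(v=0,ok=F)] out:-; in:P3
Tick 5: [PARSE:P4(v=13,ok=F), VALIDATE:P3(v=12,ok=T), TRANSFORM:P2(v=0,ok=F), EMIT:-] out:P1(v=0); in:P4
Tick 6: [PARSE:-, VALIDATE:P4(v=13,ok=F), TRANSFORM:P3(v=48,ok=T), EMIT:P2(v=0,ok=F)] out:-; in:-
Tick 7: [PARSE:-, VALIDATE:-, TRANSFORM:P4(v=0,ok=F), EMIT:P3(v=48,ok=T)] out:P2(v=0); in:-
Tick 8: [PARSE:P5(v=2,ok=F), VALIDATE:-, TRANSFORM:-, EMIT:P4(v=0,ok=F)] out:P3(v=48); in:P5
Tick 9: [PARSE:-, VALIDATE:P5(v=2,ok=F), TRANSFORM:-, EMIT:-] out:P4(v=0); in:-
Tick 10: [PARSE:-, VALIDATE:-, TRANSFORM:P5(v=0,ok=F), EMIT:-] out:-; in:-
Tick 11: [PARSE:-, VALIDATE:-, TRANSFORM:-, EMIT:P5(v=0,ok=F)] out:-; in:-
At end of tick 11: ['-', '-', '-', 'P5']

Answer: - - - P5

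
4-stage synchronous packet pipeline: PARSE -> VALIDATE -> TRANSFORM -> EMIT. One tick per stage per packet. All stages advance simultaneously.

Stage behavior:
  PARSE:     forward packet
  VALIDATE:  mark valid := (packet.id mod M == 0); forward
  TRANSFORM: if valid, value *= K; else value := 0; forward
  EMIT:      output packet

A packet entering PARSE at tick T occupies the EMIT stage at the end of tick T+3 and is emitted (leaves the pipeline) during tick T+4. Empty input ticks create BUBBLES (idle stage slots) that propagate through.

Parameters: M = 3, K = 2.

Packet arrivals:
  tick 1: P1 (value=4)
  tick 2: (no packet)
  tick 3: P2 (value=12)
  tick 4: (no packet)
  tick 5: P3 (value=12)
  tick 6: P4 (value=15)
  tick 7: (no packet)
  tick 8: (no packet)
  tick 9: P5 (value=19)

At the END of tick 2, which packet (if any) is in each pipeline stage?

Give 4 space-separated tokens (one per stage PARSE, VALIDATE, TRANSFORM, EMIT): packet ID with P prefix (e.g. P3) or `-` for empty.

Tick 1: [PARSE:P1(v=4,ok=F), VALIDATE:-, TRANSFORM:-, EMIT:-] out:-; in:P1
Tick 2: [PARSE:-, VALIDATE:P1(v=4,ok=F), TRANSFORM:-, EMIT:-] out:-; in:-
At end of tick 2: ['-', 'P1', '-', '-']

Answer: - P1 - -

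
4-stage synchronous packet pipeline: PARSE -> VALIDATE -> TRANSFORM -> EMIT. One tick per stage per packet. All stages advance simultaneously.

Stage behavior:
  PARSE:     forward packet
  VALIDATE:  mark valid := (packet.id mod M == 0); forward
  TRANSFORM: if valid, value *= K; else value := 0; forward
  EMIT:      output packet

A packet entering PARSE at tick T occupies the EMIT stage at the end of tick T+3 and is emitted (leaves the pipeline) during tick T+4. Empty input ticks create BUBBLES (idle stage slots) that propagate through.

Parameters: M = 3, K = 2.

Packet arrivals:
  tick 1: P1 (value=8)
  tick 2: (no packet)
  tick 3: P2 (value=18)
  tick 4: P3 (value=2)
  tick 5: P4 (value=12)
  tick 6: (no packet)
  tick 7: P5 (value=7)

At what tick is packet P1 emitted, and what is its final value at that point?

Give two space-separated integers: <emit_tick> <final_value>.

Answer: 5 0

Derivation:
Tick 1: [PARSE:P1(v=8,ok=F), VALIDATE:-, TRANSFORM:-, EMIT:-] out:-; in:P1
Tick 2: [PARSE:-, VALIDATE:P1(v=8,ok=F), TRANSFORM:-, EMIT:-] out:-; in:-
Tick 3: [PARSE:P2(v=18,ok=F), VALIDATE:-, TRANSFORM:P1(v=0,ok=F), EMIT:-] out:-; in:P2
Tick 4: [PARSE:P3(v=2,ok=F), VALIDATE:P2(v=18,ok=F), TRANSFORM:-, EMIT:P1(v=0,ok=F)] out:-; in:P3
Tick 5: [PARSE:P4(v=12,ok=F), VALIDATE:P3(v=2,ok=T), TRANSFORM:P2(v=0,ok=F), EMIT:-] out:P1(v=0); in:P4
Tick 6: [PARSE:-, VALIDATE:P4(v=12,ok=F), TRANSFORM:P3(v=4,ok=T), EMIT:P2(v=0,ok=F)] out:-; in:-
Tick 7: [PARSE:P5(v=7,ok=F), VALIDATE:-, TRANSFORM:P4(v=0,ok=F), EMIT:P3(v=4,ok=T)] out:P2(v=0); in:P5
Tick 8: [PARSE:-, VALIDATE:P5(v=7,ok=F), TRANSFORM:-, EMIT:P4(v=0,ok=F)] out:P3(v=4); in:-
Tick 9: [PARSE:-, VALIDATE:-, TRANSFORM:P5(v=0,ok=F), EMIT:-] out:P4(v=0); in:-
Tick 10: [PARSE:-, VALIDATE:-, TRANSFORM:-, EMIT:P5(v=0,ok=F)] out:-; in:-
Tick 11: [PARSE:-, VALIDATE:-, TRANSFORM:-, EMIT:-] out:P5(v=0); in:-
P1: arrives tick 1, valid=False (id=1, id%3=1), emit tick 5, final value 0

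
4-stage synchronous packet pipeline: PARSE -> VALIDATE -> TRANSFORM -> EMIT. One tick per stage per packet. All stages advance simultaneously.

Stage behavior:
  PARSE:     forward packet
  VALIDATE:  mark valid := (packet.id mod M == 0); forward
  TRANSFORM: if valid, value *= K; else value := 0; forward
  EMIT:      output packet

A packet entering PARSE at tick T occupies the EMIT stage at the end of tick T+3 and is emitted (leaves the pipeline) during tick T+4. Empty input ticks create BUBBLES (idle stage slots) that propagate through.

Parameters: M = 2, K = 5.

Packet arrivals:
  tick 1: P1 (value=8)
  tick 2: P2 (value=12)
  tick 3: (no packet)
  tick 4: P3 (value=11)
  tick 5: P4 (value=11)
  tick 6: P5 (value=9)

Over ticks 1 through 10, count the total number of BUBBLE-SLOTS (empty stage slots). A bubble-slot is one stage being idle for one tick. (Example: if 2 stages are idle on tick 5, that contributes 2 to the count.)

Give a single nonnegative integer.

Tick 1: [PARSE:P1(v=8,ok=F), VALIDATE:-, TRANSFORM:-, EMIT:-] out:-; bubbles=3
Tick 2: [PARSE:P2(v=12,ok=F), VALIDATE:P1(v=8,ok=F), TRANSFORM:-, EMIT:-] out:-; bubbles=2
Tick 3: [PARSE:-, VALIDATE:P2(v=12,ok=T), TRANSFORM:P1(v=0,ok=F), EMIT:-] out:-; bubbles=2
Tick 4: [PARSE:P3(v=11,ok=F), VALIDATE:-, TRANSFORM:P2(v=60,ok=T), EMIT:P1(v=0,ok=F)] out:-; bubbles=1
Tick 5: [PARSE:P4(v=11,ok=F), VALIDATE:P3(v=11,ok=F), TRANSFORM:-, EMIT:P2(v=60,ok=T)] out:P1(v=0); bubbles=1
Tick 6: [PARSE:P5(v=9,ok=F), VALIDATE:P4(v=11,ok=T), TRANSFORM:P3(v=0,ok=F), EMIT:-] out:P2(v=60); bubbles=1
Tick 7: [PARSE:-, VALIDATE:P5(v=9,ok=F), TRANSFORM:P4(v=55,ok=T), EMIT:P3(v=0,ok=F)] out:-; bubbles=1
Tick 8: [PARSE:-, VALIDATE:-, TRANSFORM:P5(v=0,ok=F), EMIT:P4(v=55,ok=T)] out:P3(v=0); bubbles=2
Tick 9: [PARSE:-, VALIDATE:-, TRANSFORM:-, EMIT:P5(v=0,ok=F)] out:P4(v=55); bubbles=3
Tick 10: [PARSE:-, VALIDATE:-, TRANSFORM:-, EMIT:-] out:P5(v=0); bubbles=4
Total bubble-slots: 20

Answer: 20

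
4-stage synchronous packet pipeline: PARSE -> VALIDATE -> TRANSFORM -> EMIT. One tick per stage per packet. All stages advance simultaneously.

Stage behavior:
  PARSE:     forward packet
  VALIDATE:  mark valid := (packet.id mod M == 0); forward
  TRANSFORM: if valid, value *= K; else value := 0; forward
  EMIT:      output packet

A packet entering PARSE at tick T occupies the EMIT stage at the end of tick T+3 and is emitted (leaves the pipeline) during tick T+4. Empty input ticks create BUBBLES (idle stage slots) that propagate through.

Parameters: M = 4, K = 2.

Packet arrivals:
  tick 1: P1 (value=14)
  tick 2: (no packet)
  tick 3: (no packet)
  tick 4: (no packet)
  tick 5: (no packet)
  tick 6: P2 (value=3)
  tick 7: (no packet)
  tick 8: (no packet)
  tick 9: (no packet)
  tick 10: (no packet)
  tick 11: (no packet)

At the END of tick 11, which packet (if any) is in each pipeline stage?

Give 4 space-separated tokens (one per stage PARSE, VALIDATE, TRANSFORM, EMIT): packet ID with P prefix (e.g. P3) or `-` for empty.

Answer: - - - -

Derivation:
Tick 1: [PARSE:P1(v=14,ok=F), VALIDATE:-, TRANSFORM:-, EMIT:-] out:-; in:P1
Tick 2: [PARSE:-, VALIDATE:P1(v=14,ok=F), TRANSFORM:-, EMIT:-] out:-; in:-
Tick 3: [PARSE:-, VALIDATE:-, TRANSFORM:P1(v=0,ok=F), EMIT:-] out:-; in:-
Tick 4: [PARSE:-, VALIDATE:-, TRANSFORM:-, EMIT:P1(v=0,ok=F)] out:-; in:-
Tick 5: [PARSE:-, VALIDATE:-, TRANSFORM:-, EMIT:-] out:P1(v=0); in:-
Tick 6: [PARSE:P2(v=3,ok=F), VALIDATE:-, TRANSFORM:-, EMIT:-] out:-; in:P2
Tick 7: [PARSE:-, VALIDATE:P2(v=3,ok=F), TRANSFORM:-, EMIT:-] out:-; in:-
Tick 8: [PARSE:-, VALIDATE:-, TRANSFORM:P2(v=0,ok=F), EMIT:-] out:-; in:-
Tick 9: [PARSE:-, VALIDATE:-, TRANSFORM:-, EMIT:P2(v=0,ok=F)] out:-; in:-
Tick 10: [PARSE:-, VALIDATE:-, TRANSFORM:-, EMIT:-] out:P2(v=0); in:-
Tick 11: [PARSE:-, VALIDATE:-, TRANSFORM:-, EMIT:-] out:-; in:-
At end of tick 11: ['-', '-', '-', '-']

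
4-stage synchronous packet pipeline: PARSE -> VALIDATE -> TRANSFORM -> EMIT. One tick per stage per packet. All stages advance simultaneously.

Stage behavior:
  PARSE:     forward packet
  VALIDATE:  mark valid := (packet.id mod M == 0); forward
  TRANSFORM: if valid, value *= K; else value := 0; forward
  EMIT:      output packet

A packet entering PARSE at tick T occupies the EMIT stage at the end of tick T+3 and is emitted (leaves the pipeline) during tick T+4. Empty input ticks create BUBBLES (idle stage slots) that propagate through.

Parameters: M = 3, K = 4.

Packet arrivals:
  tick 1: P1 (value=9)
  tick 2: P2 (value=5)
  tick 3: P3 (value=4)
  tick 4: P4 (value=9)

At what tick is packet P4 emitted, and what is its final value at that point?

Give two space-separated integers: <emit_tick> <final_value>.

Tick 1: [PARSE:P1(v=9,ok=F), VALIDATE:-, TRANSFORM:-, EMIT:-] out:-; in:P1
Tick 2: [PARSE:P2(v=5,ok=F), VALIDATE:P1(v=9,ok=F), TRANSFORM:-, EMIT:-] out:-; in:P2
Tick 3: [PARSE:P3(v=4,ok=F), VALIDATE:P2(v=5,ok=F), TRANSFORM:P1(v=0,ok=F), EMIT:-] out:-; in:P3
Tick 4: [PARSE:P4(v=9,ok=F), VALIDATE:P3(v=4,ok=T), TRANSFORM:P2(v=0,ok=F), EMIT:P1(v=0,ok=F)] out:-; in:P4
Tick 5: [PARSE:-, VALIDATE:P4(v=9,ok=F), TRANSFORM:P3(v=16,ok=T), EMIT:P2(v=0,ok=F)] out:P1(v=0); in:-
Tick 6: [PARSE:-, VALIDATE:-, TRANSFORM:P4(v=0,ok=F), EMIT:P3(v=16,ok=T)] out:P2(v=0); in:-
Tick 7: [PARSE:-, VALIDATE:-, TRANSFORM:-, EMIT:P4(v=0,ok=F)] out:P3(v=16); in:-
Tick 8: [PARSE:-, VALIDATE:-, TRANSFORM:-, EMIT:-] out:P4(v=0); in:-
P4: arrives tick 4, valid=False (id=4, id%3=1), emit tick 8, final value 0

Answer: 8 0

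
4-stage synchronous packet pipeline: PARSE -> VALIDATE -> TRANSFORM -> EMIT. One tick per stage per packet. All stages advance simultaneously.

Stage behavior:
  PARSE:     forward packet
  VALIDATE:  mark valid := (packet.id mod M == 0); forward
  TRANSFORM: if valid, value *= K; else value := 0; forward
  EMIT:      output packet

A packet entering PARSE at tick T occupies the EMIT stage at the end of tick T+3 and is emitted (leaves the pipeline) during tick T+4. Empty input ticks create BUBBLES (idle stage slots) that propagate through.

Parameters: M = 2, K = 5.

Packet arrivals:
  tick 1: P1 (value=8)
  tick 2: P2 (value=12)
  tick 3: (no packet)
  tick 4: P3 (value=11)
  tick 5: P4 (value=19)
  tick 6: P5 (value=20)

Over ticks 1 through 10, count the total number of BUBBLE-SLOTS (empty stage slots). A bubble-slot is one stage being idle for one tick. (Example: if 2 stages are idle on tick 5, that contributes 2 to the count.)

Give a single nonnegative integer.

Tick 1: [PARSE:P1(v=8,ok=F), VALIDATE:-, TRANSFORM:-, EMIT:-] out:-; bubbles=3
Tick 2: [PARSE:P2(v=12,ok=F), VALIDATE:P1(v=8,ok=F), TRANSFORM:-, EMIT:-] out:-; bubbles=2
Tick 3: [PARSE:-, VALIDATE:P2(v=12,ok=T), TRANSFORM:P1(v=0,ok=F), EMIT:-] out:-; bubbles=2
Tick 4: [PARSE:P3(v=11,ok=F), VALIDATE:-, TRANSFORM:P2(v=60,ok=T), EMIT:P1(v=0,ok=F)] out:-; bubbles=1
Tick 5: [PARSE:P4(v=19,ok=F), VALIDATE:P3(v=11,ok=F), TRANSFORM:-, EMIT:P2(v=60,ok=T)] out:P1(v=0); bubbles=1
Tick 6: [PARSE:P5(v=20,ok=F), VALIDATE:P4(v=19,ok=T), TRANSFORM:P3(v=0,ok=F), EMIT:-] out:P2(v=60); bubbles=1
Tick 7: [PARSE:-, VALIDATE:P5(v=20,ok=F), TRANSFORM:P4(v=95,ok=T), EMIT:P3(v=0,ok=F)] out:-; bubbles=1
Tick 8: [PARSE:-, VALIDATE:-, TRANSFORM:P5(v=0,ok=F), EMIT:P4(v=95,ok=T)] out:P3(v=0); bubbles=2
Tick 9: [PARSE:-, VALIDATE:-, TRANSFORM:-, EMIT:P5(v=0,ok=F)] out:P4(v=95); bubbles=3
Tick 10: [PARSE:-, VALIDATE:-, TRANSFORM:-, EMIT:-] out:P5(v=0); bubbles=4
Total bubble-slots: 20

Answer: 20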